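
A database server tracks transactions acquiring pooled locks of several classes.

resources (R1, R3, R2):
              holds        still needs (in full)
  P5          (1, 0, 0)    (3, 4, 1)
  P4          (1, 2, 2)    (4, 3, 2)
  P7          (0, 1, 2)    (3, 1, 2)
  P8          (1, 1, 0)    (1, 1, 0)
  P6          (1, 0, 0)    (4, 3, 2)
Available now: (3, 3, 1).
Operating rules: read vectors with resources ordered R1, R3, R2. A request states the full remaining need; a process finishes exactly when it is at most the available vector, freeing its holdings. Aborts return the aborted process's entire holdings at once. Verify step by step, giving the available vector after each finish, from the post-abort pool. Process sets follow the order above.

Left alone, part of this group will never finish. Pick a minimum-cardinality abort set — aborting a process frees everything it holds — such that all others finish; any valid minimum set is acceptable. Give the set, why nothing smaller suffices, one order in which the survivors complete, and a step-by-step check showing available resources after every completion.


Abort P7.
Key observation: P4 had no path to completion before; after the abort of P7 ((0, 1, 2) returned), step 3 is where it fits.
Minimality: the empty abort set fails — the state is deadlocked as it stands.
The survivors complete as P8, P5, P4, P6. Walking it through (starting from the post-abort pool):
  pool = (3, 4, 3)
  P8 needs (1, 1, 0) <= (3, 4, 3) -> finishes; pool += (1, 1, 0) = (4, 5, 3)
  P5 needs (3, 4, 1) <= (4, 5, 3) -> finishes; pool += (1, 0, 0) = (5, 5, 3)
  P4 needs (4, 3, 2) <= (5, 5, 3) -> finishes; pool += (1, 2, 2) = (6, 7, 5)
  P6 needs (4, 3, 2) <= (6, 7, 5) -> finishes; pool += (1, 0, 0) = (7, 7, 5)


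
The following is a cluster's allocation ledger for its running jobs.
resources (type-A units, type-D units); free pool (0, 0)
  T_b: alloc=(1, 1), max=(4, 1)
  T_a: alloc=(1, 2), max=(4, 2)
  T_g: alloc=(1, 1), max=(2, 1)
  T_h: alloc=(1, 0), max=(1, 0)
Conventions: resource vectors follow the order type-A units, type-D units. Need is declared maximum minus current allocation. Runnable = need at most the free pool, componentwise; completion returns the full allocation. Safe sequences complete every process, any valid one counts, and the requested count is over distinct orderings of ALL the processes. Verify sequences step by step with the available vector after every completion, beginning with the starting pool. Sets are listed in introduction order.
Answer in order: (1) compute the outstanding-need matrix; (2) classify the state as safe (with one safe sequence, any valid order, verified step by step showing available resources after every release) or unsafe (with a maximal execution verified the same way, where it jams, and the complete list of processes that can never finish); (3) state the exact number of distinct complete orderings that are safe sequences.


(1) Outstanding need per process (order type-A units, type-D units):
  T_b: (3, 0)
  T_a: (3, 0)
  T_g: (1, 0)
  T_h: (0, 0)
(2) UNSAFE.
Key observation: the wall is type-A units: completing T_h, T_g brings the pool only to (2, 1), and all the rest need more.
A maximal execution: T_h, T_g — then nothing else fits. Step-by-step check:
  pool = (0, 0)
  run T_h (needs (0, 0), free (0, 0)); after release of (1, 0) the pool is (1, 0)
  run T_g (needs (1, 0), free (1, 0)); after release of (1, 1) the pool is (2, 1)
  T_b still needs (3, 0) but only (2, 1) is free — short on type-A units
  T_a still needs (3, 0) but only (2, 1) is free — short on type-A units
Permanently blocked: T_b and T_a.
(3) The exact count: 0 of the possible complete orderings are safe sequences.


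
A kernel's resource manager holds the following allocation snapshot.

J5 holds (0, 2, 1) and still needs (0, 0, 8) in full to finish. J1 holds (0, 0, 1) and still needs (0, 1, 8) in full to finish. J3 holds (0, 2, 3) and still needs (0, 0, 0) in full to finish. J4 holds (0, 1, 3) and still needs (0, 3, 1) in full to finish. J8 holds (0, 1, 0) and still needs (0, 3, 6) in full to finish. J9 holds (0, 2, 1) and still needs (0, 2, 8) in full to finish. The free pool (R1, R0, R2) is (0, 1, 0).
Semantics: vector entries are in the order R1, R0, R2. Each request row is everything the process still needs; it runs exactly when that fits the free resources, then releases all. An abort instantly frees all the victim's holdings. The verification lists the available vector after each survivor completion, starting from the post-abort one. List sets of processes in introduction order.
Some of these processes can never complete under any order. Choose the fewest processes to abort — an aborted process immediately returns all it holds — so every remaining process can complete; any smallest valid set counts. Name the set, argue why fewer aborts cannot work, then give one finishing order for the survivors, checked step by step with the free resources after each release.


The answer: abort J5 and J1.
Key observation: J9 could never have finished before the abort; with (0, 2, 2) returned by J5 and J1, it fits at step 3.
Why nothing smaller works — every single abort fails: J5 alone leaves J1 blocked (short on R2); J1 alone leaves J5 blocked (short on R2); J3 alone leaves J5 blocked (short on R2); J4 alone leaves J5 blocked (short on R2); J8 alone leaves J5 blocked (short on R2); J9 alone leaves J5 blocked (short on R2).
One survivor order: J4, J3, J9, J8. Verifying each step (post-abort pool first):
  pool = (0, 3, 2)
  J4 needs (0, 3, 1) <= (0, 3, 2) -> finishes; pool += (0, 1, 3) = (0, 4, 5)
  J3 needs (0, 0, 0) <= (0, 4, 5) -> finishes; pool += (0, 2, 3) = (0, 6, 8)
  J9 needs (0, 2, 8) <= (0, 6, 8) -> finishes; pool += (0, 2, 1) = (0, 8, 9)
  J8 needs (0, 3, 6) <= (0, 8, 9) -> finishes; pool += (0, 1, 0) = (0, 9, 9)


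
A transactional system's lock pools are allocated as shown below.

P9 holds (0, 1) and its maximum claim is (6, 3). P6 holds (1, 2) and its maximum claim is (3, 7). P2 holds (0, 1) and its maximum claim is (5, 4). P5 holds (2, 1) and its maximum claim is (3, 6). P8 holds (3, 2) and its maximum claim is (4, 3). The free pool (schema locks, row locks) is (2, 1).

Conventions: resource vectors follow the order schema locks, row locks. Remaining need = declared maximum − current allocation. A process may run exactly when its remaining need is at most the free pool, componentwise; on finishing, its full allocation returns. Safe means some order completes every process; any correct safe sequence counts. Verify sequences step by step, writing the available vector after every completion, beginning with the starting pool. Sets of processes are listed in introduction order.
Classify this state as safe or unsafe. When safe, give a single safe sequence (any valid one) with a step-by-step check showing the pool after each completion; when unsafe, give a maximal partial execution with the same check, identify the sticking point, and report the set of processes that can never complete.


The state is UNSAFE.
Key observation: after P8, P2 the pool peaks at (5, 4), and each blocked process is short somewhere: P9 on schema locks; P6 on row locks; P5 on row locks.
Going as far as possible: P8, P2; after that, nothing fits. Step-by-step check:
  pool = (2, 1)
  run P8 (needs (1, 1), free (2, 1)); after release of (3, 2) the pool is (5, 3)
  run P2 (needs (5, 3), free (5, 3)); after release of (0, 1) the pool is (5, 4)
  P9 still needs (6, 2) but only (5, 4) is free — short on schema locks
  P6 still needs (2, 5) but only (5, 4) is free — short on row locks
  P5 still needs (1, 5) but only (5, 4) is free — short on row locks
Processes that can never finish: P9, P6 and P5.


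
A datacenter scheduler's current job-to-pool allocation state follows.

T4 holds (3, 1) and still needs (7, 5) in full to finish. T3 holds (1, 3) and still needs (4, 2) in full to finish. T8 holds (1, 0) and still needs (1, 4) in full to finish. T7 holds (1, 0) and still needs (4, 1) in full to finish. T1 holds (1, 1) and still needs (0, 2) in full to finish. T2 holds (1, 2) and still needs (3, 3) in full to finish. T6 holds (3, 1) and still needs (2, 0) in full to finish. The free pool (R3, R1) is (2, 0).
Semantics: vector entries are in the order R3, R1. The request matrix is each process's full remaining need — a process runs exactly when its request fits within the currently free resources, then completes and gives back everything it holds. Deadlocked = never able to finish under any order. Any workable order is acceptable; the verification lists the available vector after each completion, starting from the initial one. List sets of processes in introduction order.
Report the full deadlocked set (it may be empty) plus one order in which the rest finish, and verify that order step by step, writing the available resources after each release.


The deadlocked set is T4, T3, T8, T1 and T2.
Key observation: no order helps: past T6, T7, the free pool tops out at (6, 1), below what each blocked process needs in R1.
One completion order for the rest: T6, T7. Check, step by step:
  pool = (2, 0)
  run T6 (needs (2, 0), free (2, 0)); after release of (3, 1) the pool is (5, 1)
  run T7 (needs (4, 1), free (5, 1)); after release of (1, 0) the pool is (6, 1)
The stuck group stays short no matter what:
  T4 cannot run: need (7, 5) vs free (6, 1) (insufficient R3 and R1)
  T3 cannot run: need (4, 2) vs free (6, 1) (insufficient R1)
  T8 cannot run: need (1, 4) vs free (6, 1) (insufficient R1)
  T1 cannot run: need (0, 2) vs free (6, 1) (insufficient R1)
  T2 cannot run: need (3, 3) vs free (6, 1) (insufficient R1)


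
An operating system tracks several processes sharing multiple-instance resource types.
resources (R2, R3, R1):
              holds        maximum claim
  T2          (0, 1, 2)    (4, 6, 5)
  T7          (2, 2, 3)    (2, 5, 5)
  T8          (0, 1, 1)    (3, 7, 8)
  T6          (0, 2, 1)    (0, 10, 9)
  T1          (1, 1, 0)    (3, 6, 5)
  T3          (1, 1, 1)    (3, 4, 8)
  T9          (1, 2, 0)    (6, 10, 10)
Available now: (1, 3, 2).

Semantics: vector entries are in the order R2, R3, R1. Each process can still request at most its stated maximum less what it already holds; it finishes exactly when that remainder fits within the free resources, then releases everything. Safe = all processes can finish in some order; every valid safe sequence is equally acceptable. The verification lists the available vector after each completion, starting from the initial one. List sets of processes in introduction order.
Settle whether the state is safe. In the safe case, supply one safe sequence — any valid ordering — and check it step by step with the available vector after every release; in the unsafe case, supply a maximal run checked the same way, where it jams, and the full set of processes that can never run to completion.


SAFE, for example via the order T7, T1, T2, T8, T3, T6, T9.
Key observation: the first exact fit in this order is T7 — it needs (0, 3, 2) with (1, 3, 2) free, meeting a requested resource to the last unit.
Check, step by step:
  pool = (1, 3, 2)
  T7 needs (0, 3, 2) <= (1, 3, 2) -> finishes; pool += (2, 2, 3) = (3, 5, 5)
  T1 needs (2, 5, 5) <= (3, 5, 5) -> finishes; pool += (1, 1, 0) = (4, 6, 5)
  T2 needs (4, 5, 3) <= (4, 6, 5) -> finishes; pool += (0, 1, 2) = (4, 7, 7)
  T8 needs (3, 6, 7) <= (4, 7, 7) -> finishes; pool += (0, 1, 1) = (4, 8, 8)
  T3 needs (2, 3, 7) <= (4, 8, 8) -> finishes; pool += (1, 1, 1) = (5, 9, 9)
  T6 needs (0, 8, 8) <= (5, 9, 9) -> finishes; pool += (0, 2, 1) = (5, 11, 10)
  T9 needs (5, 8, 10) <= (5, 11, 10) -> finishes; pool += (1, 2, 0) = (6, 13, 10)


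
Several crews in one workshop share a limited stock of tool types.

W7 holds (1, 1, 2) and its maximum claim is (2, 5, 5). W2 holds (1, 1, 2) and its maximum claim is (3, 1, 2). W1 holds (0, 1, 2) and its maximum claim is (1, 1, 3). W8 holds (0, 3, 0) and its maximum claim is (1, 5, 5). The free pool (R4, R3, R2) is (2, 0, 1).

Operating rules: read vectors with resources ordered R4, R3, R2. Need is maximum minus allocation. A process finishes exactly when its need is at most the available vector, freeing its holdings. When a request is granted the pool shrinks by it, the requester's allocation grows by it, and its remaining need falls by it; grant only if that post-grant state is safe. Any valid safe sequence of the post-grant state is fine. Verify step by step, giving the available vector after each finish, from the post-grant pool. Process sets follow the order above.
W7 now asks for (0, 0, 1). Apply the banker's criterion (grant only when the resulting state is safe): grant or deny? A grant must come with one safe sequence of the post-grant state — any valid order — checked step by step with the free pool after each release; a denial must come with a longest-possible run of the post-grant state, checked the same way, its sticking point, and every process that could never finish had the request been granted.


DENY: after the grant no complete ordering would exist.
Key observation: after W2, W1 the pool peaks at (3, 2, 4), and each blocked process is short somewhere: W7 on R3; W8 on R2.
After a pretend grant, a maximal execution: W2, W1 — then nothing else fits. Walking it through:
  pool = (2, 0, 0)
  run W2 (needs (2, 0, 0), free (2, 0, 0)); after release of (1, 1, 2) the pool is (3, 1, 2)
  run W1 (needs (1, 0, 1), free (3, 1, 2)); after release of (0, 1, 2) the pool is (3, 2, 4)
  blocked: W7 wants (1, 4, 2), pool (3, 2, 4) — not enough R3
  blocked: W8 wants (1, 2, 5), pool (3, 2, 4) — not enough R2
Had the request been granted, W7 and W8 could never finish.


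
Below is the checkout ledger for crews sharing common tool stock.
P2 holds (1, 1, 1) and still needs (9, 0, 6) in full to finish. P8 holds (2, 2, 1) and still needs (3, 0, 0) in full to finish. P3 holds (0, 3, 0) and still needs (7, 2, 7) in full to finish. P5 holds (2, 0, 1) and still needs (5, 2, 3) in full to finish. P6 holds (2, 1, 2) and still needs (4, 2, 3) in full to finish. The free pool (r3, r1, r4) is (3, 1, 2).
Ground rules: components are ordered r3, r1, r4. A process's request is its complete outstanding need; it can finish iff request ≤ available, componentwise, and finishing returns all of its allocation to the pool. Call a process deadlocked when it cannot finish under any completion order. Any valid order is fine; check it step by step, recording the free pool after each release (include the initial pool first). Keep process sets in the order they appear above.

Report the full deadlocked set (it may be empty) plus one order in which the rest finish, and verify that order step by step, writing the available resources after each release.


The deadlocked set is empty.
Key observation: beginning at P8, releases accumulate fast enough that every process eventually fits.
One completion order for the rest: P8, P6, P5, P2, P3. Verifying each step:
  pool = (3, 1, 2)
  P8 needs (3, 0, 0) <= (3, 1, 2) -> finishes; pool += (2, 2, 1) = (5, 3, 3)
  P6 needs (4, 2, 3) <= (5, 3, 3) -> finishes; pool += (2, 1, 2) = (7, 4, 5)
  P5 needs (5, 2, 3) <= (7, 4, 5) -> finishes; pool += (2, 0, 1) = (9, 4, 6)
  P2 needs (9, 0, 6) <= (9, 4, 6) -> finishes; pool += (1, 1, 1) = (10, 5, 7)
  P3 needs (7, 2, 7) <= (10, 5, 7) -> finishes; pool += (0, 3, 0) = (10, 8, 7)


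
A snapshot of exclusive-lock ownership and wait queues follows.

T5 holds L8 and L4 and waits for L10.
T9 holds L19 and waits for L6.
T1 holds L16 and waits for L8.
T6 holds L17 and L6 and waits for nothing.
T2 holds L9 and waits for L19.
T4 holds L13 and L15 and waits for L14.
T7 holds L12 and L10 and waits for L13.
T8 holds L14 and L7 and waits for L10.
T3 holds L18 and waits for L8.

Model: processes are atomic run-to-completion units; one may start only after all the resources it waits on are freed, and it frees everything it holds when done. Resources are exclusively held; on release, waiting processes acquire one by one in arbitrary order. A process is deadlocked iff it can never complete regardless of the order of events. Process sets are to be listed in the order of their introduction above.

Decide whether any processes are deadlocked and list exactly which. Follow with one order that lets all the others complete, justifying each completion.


Deadlocked: T5, T1, T4, T7, T8 and T3.
Key observation: the knot is the closed ring of waits T7 -> T4 -> T8 -> T7; T5, T1 and T3 wait into the deadlock from upstream.
The rest can finish in the order T6, T9, T2.
Verifying each step:
  T6 waits on nothing -> runs at once and releases L17 and L6
  run T9 (all its waits — L6 — are resolved); releases L19
  run T2 (all its waits — L19 — are resolved); releases L9


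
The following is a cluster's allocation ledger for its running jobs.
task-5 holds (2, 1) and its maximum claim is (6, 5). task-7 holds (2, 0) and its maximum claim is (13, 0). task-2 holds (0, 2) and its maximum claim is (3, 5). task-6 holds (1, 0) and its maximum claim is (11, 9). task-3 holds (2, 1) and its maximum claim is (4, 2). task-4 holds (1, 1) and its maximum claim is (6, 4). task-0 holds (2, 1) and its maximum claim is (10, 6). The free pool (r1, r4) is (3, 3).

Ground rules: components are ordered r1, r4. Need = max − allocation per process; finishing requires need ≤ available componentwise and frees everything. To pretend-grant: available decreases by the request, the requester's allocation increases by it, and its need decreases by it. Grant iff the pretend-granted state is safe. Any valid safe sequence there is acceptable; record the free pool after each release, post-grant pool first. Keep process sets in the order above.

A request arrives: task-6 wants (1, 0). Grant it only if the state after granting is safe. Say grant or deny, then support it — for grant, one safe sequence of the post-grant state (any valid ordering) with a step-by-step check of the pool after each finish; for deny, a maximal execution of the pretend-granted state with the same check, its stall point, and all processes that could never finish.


DENY — the pretend-granted state is unsafe.
Key observation: even finishing task-3, task-5, task-4, task-2 leaves just (7, 8) free — too little r1 for any of the remaining processes.
After a pretend grant, a maximal execution: task-3, task-5, task-4, task-2 — then nothing else fits. Verifying each step:
  pool = (2, 3)
  task-3 needs (2, 1) <= (2, 3) -> finishes; pool += (2, 1) = (4, 4)
  task-5 needs (4, 4) <= (4, 4) -> finishes; pool += (2, 1) = (6, 5)
  task-4 needs (5, 3) <= (6, 5) -> finishes; pool += (1, 1) = (7, 6)
  task-2 needs (3, 3) <= (7, 6) -> finishes; pool += (0, 2) = (7, 8)
  task-7 still needs (11, 0) but only (7, 8) is free — short on r1
  task-6 still needs (9, 9) but only (7, 8) is free — short on r1 and r4
  task-0 still needs (8, 5) but only (7, 8) is free — short on r1
Processes that could never finish after the grant: task-7, task-6 and task-0.


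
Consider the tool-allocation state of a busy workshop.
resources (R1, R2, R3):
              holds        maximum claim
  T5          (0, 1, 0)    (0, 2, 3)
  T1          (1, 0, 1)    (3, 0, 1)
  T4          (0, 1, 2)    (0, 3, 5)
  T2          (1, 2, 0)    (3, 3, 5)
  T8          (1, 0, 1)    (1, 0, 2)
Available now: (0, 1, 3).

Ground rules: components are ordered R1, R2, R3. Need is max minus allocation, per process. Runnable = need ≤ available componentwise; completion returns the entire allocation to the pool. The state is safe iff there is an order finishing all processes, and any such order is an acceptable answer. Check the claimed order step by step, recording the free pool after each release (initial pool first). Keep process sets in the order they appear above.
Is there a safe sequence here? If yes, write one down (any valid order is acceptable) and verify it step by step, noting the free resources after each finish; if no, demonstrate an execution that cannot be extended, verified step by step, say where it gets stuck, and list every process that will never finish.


The state is UNSAFE.
Key observation: T5, T4, T8 can finish, but then (1, 3, 6) is all there is, and the blocked group's R1 demands exceed it.
Going as far as possible: T5, T4, T8; after that, nothing fits. Verifying each step:
  pool = (0, 1, 3)
  T5 needs (0, 1, 3) <= (0, 1, 3) -> finishes; pool += (0, 1, 0) = (0, 2, 3)
  T4 needs (0, 2, 3) <= (0, 2, 3) -> finishes; pool += (0, 1, 2) = (0, 3, 5)
  T8 needs (0, 0, 1) <= (0, 3, 5) -> finishes; pool += (1, 0, 1) = (1, 3, 6)
  blocked: T1 wants (2, 0, 0), pool (1, 3, 6) — not enough R1
  blocked: T2 wants (2, 1, 5), pool (1, 3, 6) — not enough R1
Processes that can never finish: T1 and T2.


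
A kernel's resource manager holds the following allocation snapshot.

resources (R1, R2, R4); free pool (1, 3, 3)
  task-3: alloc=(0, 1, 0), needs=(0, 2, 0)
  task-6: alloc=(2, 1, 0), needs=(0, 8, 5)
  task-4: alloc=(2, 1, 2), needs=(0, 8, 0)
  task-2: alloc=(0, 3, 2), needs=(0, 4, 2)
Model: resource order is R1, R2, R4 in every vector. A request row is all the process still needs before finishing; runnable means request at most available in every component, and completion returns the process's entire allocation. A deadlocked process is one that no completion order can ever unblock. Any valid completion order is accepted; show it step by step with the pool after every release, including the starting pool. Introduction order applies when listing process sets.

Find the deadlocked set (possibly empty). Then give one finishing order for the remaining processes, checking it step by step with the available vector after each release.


Deadlocked set: task-6 and task-4.
Key observation: the wall is R2: completing task-3, task-2 brings the pool only to (1, 7, 5), and all the rest need more.
The rest can finish in the order task-3, task-2. Verifying each step:
  pool = (1, 3, 3)
  task-3: need (0, 2, 0) fits (1, 3, 3); releases (0, 1, 0), pool now (1, 4, 3)
  task-2: need (0, 4, 2) fits (1, 4, 3); releases (0, 3, 2), pool now (1, 7, 5)
The stuck group stays short no matter what:
  blocked: task-6 wants (0, 8, 5), pool (1, 7, 5) — not enough R2
  blocked: task-4 wants (0, 8, 0), pool (1, 7, 5) — not enough R2


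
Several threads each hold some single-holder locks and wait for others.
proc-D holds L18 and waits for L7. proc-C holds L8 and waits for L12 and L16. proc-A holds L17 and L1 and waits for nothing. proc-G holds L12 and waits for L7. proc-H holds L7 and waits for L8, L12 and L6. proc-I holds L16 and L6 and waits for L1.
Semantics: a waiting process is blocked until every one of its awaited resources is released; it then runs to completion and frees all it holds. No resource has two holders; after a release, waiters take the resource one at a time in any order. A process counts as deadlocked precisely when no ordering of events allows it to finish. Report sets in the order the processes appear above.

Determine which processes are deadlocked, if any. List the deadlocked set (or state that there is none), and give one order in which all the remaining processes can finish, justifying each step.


Deadlocked set: proc-D, proc-C, proc-G and proc-H.
Key observation: the wait chain closes on itself along proc-H -> proc-C -> proc-G -> proc-H; proc-D waits into the deadlock from upstream.
A valid finishing order for the others: proc-A, proc-I.
Walking it through:
  proc-A waits on nothing -> runs at once and releases L17 and L1
  proc-I: everything it awaited (L1) is free; runs, freeing L16 and L6


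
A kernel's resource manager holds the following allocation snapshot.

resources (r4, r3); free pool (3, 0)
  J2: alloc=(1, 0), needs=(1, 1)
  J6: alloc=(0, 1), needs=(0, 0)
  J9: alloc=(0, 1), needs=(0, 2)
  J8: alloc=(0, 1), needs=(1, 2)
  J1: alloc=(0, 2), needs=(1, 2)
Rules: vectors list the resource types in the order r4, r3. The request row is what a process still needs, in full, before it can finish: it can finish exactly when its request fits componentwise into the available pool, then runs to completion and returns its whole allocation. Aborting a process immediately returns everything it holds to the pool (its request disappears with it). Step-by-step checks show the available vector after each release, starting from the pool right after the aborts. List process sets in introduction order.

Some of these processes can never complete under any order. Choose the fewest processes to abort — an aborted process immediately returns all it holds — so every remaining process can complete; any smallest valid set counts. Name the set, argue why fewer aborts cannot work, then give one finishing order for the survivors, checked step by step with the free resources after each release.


Abort J8.
Key observation: J1 was stuck for good until J8 gave back (0, 1); in the order shown it finishes at step 2.
Minimality: the empty abort set fails — the state is deadlocked as it stands.
One survivor order: J6, J1, J2, J9. Check, step by step (post-abort pool first):
  pool = (3, 1)
  run J6 (needs (0, 0), free (3, 1)); after release of (0, 1) the pool is (3, 2)
  run J1 (needs (1, 2), free (3, 2)); after release of (0, 2) the pool is (3, 4)
  run J2 (needs (1, 1), free (3, 4)); after release of (1, 0) the pool is (4, 4)
  run J9 (needs (0, 2), free (4, 4)); after release of (0, 1) the pool is (4, 5)


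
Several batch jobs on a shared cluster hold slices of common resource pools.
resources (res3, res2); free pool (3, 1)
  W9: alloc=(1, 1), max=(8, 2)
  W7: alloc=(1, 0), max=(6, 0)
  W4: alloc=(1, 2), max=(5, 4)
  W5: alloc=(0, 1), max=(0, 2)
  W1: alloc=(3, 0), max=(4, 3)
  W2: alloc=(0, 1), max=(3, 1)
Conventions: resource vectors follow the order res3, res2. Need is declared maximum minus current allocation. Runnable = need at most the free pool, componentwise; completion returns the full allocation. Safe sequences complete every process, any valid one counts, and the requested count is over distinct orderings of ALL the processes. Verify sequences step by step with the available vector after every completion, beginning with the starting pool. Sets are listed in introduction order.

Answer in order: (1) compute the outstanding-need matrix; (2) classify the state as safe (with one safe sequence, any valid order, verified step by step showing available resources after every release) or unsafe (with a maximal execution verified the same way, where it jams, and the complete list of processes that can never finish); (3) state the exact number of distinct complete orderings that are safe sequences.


(1) Need matrix, components ordered res3, res2:
  W9: (7, 1)
  W7: (5, 0)
  W4: (4, 2)
  W5: (0, 1)
  W1: (1, 3)
  W2: (3, 0)
(2) SAFE, for example via the order W2, W5, W1, W4, W9, W7.
Key observation: W2 is the earliest step where a requested resource binds exactly: need (3, 0), pool (3, 1) at its turn.
Step-by-step check:
  pool = (3, 1)
  W2 needs (3, 0) <= (3, 1) -> finishes; pool += (0, 1) = (3, 2)
  W5 needs (0, 1) <= (3, 2) -> finishes; pool += (0, 1) = (3, 3)
  W1 needs (1, 3) <= (3, 3) -> finishes; pool += (3, 0) = (6, 3)
  W4 needs (4, 2) <= (6, 3) -> finishes; pool += (1, 2) = (7, 5)
  W9 needs (7, 1) <= (7, 5) -> finishes; pool += (1, 1) = (8, 6)
  W7 needs (5, 0) <= (8, 6) -> finishes; pool += (1, 0) = (9, 6)
(3) Precisely 8 of the possible complete orderings are safe sequences.


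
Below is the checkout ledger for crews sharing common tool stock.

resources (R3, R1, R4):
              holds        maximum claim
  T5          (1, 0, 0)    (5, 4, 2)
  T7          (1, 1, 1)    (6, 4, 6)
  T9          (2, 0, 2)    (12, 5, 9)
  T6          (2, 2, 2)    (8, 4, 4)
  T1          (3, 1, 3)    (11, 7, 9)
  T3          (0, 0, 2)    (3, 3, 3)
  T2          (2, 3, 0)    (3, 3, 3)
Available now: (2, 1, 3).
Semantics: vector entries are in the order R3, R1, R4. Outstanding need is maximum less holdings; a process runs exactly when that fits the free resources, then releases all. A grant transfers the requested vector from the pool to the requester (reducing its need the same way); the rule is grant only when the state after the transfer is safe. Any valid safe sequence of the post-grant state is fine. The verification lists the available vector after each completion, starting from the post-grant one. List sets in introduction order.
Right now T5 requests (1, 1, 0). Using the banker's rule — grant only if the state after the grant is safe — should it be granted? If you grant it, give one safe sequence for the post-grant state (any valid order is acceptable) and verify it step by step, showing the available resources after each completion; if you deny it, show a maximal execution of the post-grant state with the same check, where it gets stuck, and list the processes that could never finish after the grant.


GRANT. The post-grant state is safe; one safe sequence: T2, T3, T5, T7, T6, T1, T9.
Key observation: even at the reduced pool (1, 0, 3), T2 fits immediately, so safety survives the grant.
Check on the post-grant state, step by step:
  pool = (1, 0, 3)
  run T2 (needs (1, 0, 3), free (1, 0, 3)); after release of (2, 3, 0) the pool is (3, 3, 3)
  run T3 (needs (3, 3, 1), free (3, 3, 3)); after release of (0, 0, 2) the pool is (3, 3, 5)
  run T5 (needs (3, 3, 2), free (3, 3, 5)); after release of (2, 1, 0) the pool is (5, 4, 5)
  run T7 (needs (5, 3, 5), free (5, 4, 5)); after release of (1, 1, 1) the pool is (6, 5, 6)
  run T6 (needs (6, 2, 2), free (6, 5, 6)); after release of (2, 2, 2) the pool is (8, 7, 8)
  run T1 (needs (8, 6, 6), free (8, 7, 8)); after release of (3, 1, 3) the pool is (11, 8, 11)
  run T9 (needs (10, 5, 7), free (11, 8, 11)); after release of (2, 0, 2) the pool is (13, 8, 13)


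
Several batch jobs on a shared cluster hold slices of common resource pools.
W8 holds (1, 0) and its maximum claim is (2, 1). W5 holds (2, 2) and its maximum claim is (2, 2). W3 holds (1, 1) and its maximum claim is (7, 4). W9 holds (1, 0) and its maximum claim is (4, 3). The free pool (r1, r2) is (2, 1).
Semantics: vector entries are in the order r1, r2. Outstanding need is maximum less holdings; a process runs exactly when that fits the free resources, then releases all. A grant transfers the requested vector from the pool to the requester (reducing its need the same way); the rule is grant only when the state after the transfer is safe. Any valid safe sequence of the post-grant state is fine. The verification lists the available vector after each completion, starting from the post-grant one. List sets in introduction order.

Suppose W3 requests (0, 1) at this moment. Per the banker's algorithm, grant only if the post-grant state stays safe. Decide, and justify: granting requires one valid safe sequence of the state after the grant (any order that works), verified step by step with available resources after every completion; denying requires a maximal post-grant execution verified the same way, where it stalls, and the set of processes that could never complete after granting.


DENY: after the grant no complete ordering would exist.
Key observation: after W5, W8 the pool peaks at (5, 2), and each blocked process is short somewhere: W3 on r1; W9 on r2.
After a pretend grant, a maximal execution: W5, W8 — then nothing else fits. Verifying each step:
  pool = (2, 0)
  run W5 (needs (0, 0), free (2, 0)); after release of (2, 2) the pool is (4, 2)
  run W8 (needs (1, 1), free (4, 2)); after release of (1, 0) the pool is (5, 2)
  blocked: W3 wants (6, 2), pool (5, 2) — not enough r1
  blocked: W9 wants (3, 3), pool (5, 2) — not enough r2
Processes that could never finish after the grant: W3 and W9.


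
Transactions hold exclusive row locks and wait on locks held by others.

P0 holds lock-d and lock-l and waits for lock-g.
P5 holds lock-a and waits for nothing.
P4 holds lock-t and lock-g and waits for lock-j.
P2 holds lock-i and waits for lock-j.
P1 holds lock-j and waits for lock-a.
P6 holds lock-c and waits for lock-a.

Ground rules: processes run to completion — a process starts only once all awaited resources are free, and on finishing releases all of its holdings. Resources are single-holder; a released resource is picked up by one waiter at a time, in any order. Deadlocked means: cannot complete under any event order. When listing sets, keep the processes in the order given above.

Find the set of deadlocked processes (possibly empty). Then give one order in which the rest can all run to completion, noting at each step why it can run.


The deadlocked set is empty.
Key observation: the wait relation is loop-free; peeling off processes with no waits unwinds the whole state.
One completion order for the rest: P5, P1, P6, P4, P2, P0.
Check, step by step:
  P5 waits on nothing -> runs at once and releases lock-a
  P1 waits on lock-a — all released -> runs and releases lock-j
  P6 waits on lock-a — all released -> runs and releases lock-c
  P4 waits on lock-j — all released -> runs and releases lock-t and lock-g
  P2 waits on lock-j — all released -> runs and releases lock-i
  P0 waits on lock-g — all released -> runs and releases lock-d and lock-l


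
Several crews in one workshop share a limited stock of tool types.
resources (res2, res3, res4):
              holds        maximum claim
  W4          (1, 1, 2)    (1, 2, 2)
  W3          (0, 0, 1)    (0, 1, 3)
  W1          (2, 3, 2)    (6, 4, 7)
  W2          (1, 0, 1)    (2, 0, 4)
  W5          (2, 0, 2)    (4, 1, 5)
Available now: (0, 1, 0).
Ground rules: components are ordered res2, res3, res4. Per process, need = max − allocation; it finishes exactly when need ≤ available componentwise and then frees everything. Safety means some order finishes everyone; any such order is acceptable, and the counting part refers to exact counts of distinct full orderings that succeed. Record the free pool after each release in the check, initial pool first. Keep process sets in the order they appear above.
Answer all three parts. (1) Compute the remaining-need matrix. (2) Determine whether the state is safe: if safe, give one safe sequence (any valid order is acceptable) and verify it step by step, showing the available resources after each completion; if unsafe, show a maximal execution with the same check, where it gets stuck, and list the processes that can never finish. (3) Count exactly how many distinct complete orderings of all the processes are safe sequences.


(1) Outstanding need per process (order res2, res3, res4):
  W4: (0, 1, 0)
  W3: (0, 1, 2)
  W1: (4, 1, 5)
  W2: (1, 0, 3)
  W5: (2, 1, 3)
(2) The state is SAFE; one workable sequence: W4, W3, W2, W5, W1.
Key observation: the first exact fit in this order is W4 — it needs (0, 1, 0) with (0, 1, 0) free, meeting a requested resource to the last unit.
Walking it through:
  pool = (0, 1, 0)
  run W4 (needs (0, 1, 0), free (0, 1, 0)); after release of (1, 1, 2) the pool is (1, 2, 2)
  run W3 (needs (0, 1, 2), free (1, 2, 2)); after release of (0, 0, 1) the pool is (1, 2, 3)
  run W2 (needs (1, 0, 3), free (1, 2, 3)); after release of (1, 0, 1) the pool is (2, 2, 4)
  run W5 (needs (2, 1, 3), free (2, 2, 4)); after release of (2, 0, 2) the pool is (4, 2, 6)
  run W1 (needs (4, 1, 5), free (4, 2, 6)); after release of (2, 3, 2) the pool is (6, 5, 8)
(3) The exact count: 1 of the possible complete orderings is a safe sequence.


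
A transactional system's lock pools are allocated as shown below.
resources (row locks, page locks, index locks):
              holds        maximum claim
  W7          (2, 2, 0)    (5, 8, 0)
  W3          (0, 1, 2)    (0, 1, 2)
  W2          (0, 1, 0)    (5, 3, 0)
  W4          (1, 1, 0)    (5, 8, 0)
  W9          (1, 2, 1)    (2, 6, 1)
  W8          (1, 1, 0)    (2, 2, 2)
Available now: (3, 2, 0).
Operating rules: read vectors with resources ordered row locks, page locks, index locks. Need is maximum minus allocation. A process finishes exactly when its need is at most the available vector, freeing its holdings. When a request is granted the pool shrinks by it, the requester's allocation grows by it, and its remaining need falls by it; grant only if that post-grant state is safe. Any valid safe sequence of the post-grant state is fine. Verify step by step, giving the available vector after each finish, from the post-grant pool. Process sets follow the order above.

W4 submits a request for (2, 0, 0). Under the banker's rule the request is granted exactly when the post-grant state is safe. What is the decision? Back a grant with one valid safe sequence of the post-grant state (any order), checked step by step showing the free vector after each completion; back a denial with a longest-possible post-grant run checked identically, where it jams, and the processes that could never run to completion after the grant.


GRANT. The post-grant state is safe; one safe sequence: W3, W8, W9, W7, W2, W4.
Key observation: the transfer keeps a workable pool ((1, 2, 0)); W3 starts the safe sequence.
Step-by-step check of the post-grant state:
  pool = (1, 2, 0)
  W3 needs (0, 0, 0) <= (1, 2, 0) -> finishes; pool += (0, 1, 2) = (1, 3, 2)
  W8 needs (1, 1, 2) <= (1, 3, 2) -> finishes; pool += (1, 1, 0) = (2, 4, 2)
  W9 needs (1, 4, 0) <= (2, 4, 2) -> finishes; pool += (1, 2, 1) = (3, 6, 3)
  W7 needs (3, 6, 0) <= (3, 6, 3) -> finishes; pool += (2, 2, 0) = (5, 8, 3)
  W2 needs (5, 2, 0) <= (5, 8, 3) -> finishes; pool += (0, 1, 0) = (5, 9, 3)
  W4 needs (2, 7, 0) <= (5, 9, 3) -> finishes; pool += (3, 1, 0) = (8, 10, 3)


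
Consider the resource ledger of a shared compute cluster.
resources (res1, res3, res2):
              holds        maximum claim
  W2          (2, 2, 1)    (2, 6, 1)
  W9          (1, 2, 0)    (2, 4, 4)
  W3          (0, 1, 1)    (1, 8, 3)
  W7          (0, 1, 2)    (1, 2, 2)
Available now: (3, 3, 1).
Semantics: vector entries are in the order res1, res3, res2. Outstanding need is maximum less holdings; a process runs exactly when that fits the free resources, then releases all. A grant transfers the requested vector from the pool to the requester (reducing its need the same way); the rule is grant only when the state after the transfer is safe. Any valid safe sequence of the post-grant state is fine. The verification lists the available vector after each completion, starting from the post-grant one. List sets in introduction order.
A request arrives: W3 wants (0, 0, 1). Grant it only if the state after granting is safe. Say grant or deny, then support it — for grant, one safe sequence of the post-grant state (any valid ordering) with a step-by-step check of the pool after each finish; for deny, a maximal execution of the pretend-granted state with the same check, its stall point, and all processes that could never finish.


DENY — the pretend-granted state is unsafe.
Key observation: after W7, W2 the pool peaks at (5, 6, 3), and each blocked process is short somewhere: W9 on res2; W3 on res3.
On the post-grant state, W7, W2 is a maximal run — nothing extends it. Verifying each step:
  pool = (3, 3, 0)
  run W7 (needs (1, 1, 0), free (3, 3, 0)); after release of (0, 1, 2) the pool is (3, 4, 2)
  run W2 (needs (0, 4, 0), free (3, 4, 2)); after release of (2, 2, 1) the pool is (5, 6, 3)
  W9 still needs (1, 2, 4) but only (5, 6, 3) is free — short on res2
  W3 still needs (1, 7, 1) but only (5, 6, 3) is free — short on res3
Post-grant, the permanently blocked set is W9 and W3.


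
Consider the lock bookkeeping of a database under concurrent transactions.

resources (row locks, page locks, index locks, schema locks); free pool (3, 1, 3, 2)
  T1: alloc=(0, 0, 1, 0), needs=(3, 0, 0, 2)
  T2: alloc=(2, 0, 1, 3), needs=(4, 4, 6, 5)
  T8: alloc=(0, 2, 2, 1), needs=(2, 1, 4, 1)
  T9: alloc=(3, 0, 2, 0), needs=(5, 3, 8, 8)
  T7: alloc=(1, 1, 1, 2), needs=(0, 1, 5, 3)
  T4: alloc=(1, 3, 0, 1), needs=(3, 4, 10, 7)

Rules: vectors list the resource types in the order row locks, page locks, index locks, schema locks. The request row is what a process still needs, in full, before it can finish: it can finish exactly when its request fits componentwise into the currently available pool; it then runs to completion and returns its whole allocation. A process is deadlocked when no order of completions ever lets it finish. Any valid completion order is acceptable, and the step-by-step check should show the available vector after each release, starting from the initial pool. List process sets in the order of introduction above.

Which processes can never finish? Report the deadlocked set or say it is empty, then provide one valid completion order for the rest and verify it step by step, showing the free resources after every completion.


No process is deadlocked.
Key observation: starting with T1, each completion frees enough for the next — no one is permanently blocked.
One completion order for the rest: T1, T8, T7, T2, T9, T4. Step-by-step check:
  pool = (3, 1, 3, 2)
  run T1 (needs (3, 0, 0, 2), free (3, 1, 3, 2)); after release of (0, 0, 1, 0) the pool is (3, 1, 4, 2)
  run T8 (needs (2, 1, 4, 1), free (3, 1, 4, 2)); after release of (0, 2, 2, 1) the pool is (3, 3, 6, 3)
  run T7 (needs (0, 1, 5, 3), free (3, 3, 6, 3)); after release of (1, 1, 1, 2) the pool is (4, 4, 7, 5)
  run T2 (needs (4, 4, 6, 5), free (4, 4, 7, 5)); after release of (2, 0, 1, 3) the pool is (6, 4, 8, 8)
  run T9 (needs (5, 3, 8, 8), free (6, 4, 8, 8)); after release of (3, 0, 2, 0) the pool is (9, 4, 10, 8)
  run T4 (needs (3, 4, 10, 7), free (9, 4, 10, 8)); after release of (1, 3, 0, 1) the pool is (10, 7, 10, 9)
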